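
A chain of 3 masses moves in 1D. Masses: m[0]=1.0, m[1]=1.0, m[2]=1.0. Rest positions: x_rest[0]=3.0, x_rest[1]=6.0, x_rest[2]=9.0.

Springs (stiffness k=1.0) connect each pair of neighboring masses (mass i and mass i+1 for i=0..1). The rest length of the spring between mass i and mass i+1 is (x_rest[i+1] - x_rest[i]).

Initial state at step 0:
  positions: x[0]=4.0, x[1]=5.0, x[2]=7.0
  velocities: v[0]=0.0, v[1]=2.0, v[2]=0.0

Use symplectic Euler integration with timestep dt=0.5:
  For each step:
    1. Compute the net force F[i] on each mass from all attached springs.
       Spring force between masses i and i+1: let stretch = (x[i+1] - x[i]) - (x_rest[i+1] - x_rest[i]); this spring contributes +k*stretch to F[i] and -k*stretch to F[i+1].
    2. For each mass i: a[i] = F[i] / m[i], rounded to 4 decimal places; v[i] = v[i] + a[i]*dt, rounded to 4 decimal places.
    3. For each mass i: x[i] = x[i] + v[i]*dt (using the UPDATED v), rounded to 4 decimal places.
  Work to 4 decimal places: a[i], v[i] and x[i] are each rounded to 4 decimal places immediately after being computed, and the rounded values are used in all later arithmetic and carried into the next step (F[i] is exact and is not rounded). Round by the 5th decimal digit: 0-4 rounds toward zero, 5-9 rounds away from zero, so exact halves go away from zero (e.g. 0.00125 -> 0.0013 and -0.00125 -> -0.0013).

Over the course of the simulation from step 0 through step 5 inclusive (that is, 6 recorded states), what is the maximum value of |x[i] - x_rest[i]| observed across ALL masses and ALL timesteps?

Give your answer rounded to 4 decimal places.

Answer: 2.9035

Derivation:
Step 0: x=[4.0000 5.0000 7.0000] v=[0.0000 2.0000 0.0000]
Step 1: x=[3.5000 6.2500 7.2500] v=[-1.0000 2.5000 0.5000]
Step 2: x=[2.9375 7.0625 8.0000] v=[-1.1250 1.6250 1.5000]
Step 3: x=[2.6563 7.0782 9.2657] v=[-0.5625 0.0313 2.5313]
Step 4: x=[2.7306 6.5353 10.7345] v=[0.1485 -1.0859 2.9376]
Step 5: x=[3.0061 6.0910 11.9035] v=[0.5509 -0.8887 2.3380]
Max displacement = 2.9035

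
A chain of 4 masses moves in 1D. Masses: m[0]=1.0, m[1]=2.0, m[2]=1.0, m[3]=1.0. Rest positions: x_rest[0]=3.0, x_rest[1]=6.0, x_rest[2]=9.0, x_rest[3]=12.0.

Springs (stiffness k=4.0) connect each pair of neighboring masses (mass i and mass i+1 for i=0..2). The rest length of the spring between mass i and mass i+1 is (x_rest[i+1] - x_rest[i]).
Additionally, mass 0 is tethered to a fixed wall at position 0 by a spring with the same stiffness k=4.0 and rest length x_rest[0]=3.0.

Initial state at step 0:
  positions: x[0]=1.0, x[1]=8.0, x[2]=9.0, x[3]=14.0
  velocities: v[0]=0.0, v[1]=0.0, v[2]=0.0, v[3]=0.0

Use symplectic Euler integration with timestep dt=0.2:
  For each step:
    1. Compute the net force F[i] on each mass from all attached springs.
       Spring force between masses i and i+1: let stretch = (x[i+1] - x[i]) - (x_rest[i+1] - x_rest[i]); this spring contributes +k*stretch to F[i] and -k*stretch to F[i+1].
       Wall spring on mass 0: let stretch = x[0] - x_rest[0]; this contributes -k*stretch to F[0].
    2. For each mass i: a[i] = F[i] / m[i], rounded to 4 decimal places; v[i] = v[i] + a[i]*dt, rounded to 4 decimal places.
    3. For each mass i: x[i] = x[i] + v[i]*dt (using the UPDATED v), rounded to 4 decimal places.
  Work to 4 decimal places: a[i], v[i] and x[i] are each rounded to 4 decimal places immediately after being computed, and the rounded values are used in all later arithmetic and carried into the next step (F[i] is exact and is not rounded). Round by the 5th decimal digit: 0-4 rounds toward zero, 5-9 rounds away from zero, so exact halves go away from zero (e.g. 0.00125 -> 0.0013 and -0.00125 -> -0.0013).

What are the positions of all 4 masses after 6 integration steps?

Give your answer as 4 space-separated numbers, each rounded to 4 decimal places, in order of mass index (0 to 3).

Answer: 4.7493 6.2969 9.7377 13.0363

Derivation:
Step 0: x=[1.0000 8.0000 9.0000 14.0000] v=[0.0000 0.0000 0.0000 0.0000]
Step 1: x=[1.9600 7.5200 9.6400 13.6800] v=[4.8000 -2.4000 3.2000 -1.6000]
Step 2: x=[3.4960 6.7648 10.5872 13.1936] v=[7.6800 -3.7760 4.7360 -2.4320]
Step 3: x=[4.9956 6.0539 11.3398 12.7702] v=[7.4982 -3.5546 3.7632 -2.1171]
Step 4: x=[5.8653 5.6812 11.4756 12.5979] v=[4.3484 -1.8636 0.6788 -0.8614]
Step 5: x=[5.7671 5.7868 10.8638 12.7261] v=[-0.4911 0.5278 -3.0589 0.6408]
Step 6: x=[4.7493 6.2969 9.7377 13.0363] v=[-5.0890 2.5507 -5.6307 1.5510]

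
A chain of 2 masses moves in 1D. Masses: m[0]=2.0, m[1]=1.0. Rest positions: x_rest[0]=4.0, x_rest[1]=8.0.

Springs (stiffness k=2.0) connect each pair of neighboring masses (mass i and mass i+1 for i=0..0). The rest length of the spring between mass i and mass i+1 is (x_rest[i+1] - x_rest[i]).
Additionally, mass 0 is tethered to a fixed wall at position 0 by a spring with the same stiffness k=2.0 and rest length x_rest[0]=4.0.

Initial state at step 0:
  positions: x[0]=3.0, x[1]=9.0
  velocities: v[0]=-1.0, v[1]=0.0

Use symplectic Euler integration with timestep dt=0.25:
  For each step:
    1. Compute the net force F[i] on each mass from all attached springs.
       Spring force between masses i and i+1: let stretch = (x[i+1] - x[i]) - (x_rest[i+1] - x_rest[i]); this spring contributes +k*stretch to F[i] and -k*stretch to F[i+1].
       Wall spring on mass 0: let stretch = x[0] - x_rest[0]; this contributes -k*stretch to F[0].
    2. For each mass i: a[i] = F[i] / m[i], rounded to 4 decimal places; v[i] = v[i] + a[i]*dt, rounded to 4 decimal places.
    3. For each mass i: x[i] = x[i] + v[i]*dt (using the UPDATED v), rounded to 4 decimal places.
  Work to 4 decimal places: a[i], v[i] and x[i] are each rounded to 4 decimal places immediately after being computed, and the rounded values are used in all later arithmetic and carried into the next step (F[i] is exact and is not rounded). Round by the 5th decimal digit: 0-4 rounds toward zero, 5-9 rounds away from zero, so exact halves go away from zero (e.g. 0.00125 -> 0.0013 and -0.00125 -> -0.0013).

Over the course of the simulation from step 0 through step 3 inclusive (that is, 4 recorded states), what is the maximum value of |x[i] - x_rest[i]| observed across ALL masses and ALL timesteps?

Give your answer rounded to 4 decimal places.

Step 0: x=[3.0000 9.0000] v=[-1.0000 0.0000]
Step 1: x=[2.9375 8.7500] v=[-0.2500 -1.0000]
Step 2: x=[3.0547 8.2734] v=[0.4688 -1.9063]
Step 3: x=[3.3072 7.6445] v=[1.0098 -2.5157]
Max displacement = 1.0625

Answer: 1.0625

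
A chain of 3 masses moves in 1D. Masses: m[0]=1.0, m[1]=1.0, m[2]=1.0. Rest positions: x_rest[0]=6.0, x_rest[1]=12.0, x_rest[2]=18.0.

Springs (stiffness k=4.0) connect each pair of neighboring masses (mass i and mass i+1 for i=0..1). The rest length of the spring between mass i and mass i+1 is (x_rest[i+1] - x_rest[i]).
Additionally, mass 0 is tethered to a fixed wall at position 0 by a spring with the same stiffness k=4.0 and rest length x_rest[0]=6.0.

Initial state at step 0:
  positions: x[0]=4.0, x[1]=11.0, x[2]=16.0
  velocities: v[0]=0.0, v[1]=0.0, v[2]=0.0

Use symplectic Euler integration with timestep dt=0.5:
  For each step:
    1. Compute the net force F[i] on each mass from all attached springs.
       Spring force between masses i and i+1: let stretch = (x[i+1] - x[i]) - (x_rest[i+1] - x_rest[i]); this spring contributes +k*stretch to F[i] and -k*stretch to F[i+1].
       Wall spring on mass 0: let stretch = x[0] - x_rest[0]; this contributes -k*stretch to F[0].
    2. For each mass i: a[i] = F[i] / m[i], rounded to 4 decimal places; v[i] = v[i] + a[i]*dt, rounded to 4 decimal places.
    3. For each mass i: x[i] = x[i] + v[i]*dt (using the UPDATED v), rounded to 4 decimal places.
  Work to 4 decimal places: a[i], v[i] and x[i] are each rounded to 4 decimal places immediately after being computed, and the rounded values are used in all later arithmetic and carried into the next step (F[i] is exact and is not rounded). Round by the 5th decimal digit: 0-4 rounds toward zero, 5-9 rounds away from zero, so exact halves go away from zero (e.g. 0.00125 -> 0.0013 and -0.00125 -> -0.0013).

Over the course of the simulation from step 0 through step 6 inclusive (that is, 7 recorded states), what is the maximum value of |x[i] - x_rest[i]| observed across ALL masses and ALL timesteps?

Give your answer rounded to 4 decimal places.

Answer: 3.0000

Derivation:
Step 0: x=[4.0000 11.0000 16.0000] v=[0.0000 0.0000 0.0000]
Step 1: x=[7.0000 9.0000 17.0000] v=[6.0000 -4.0000 2.0000]
Step 2: x=[5.0000 13.0000 16.0000] v=[-4.0000 8.0000 -2.0000]
Step 3: x=[6.0000 12.0000 18.0000] v=[2.0000 -2.0000 4.0000]
Step 4: x=[7.0000 11.0000 20.0000] v=[2.0000 -2.0000 4.0000]
Step 5: x=[5.0000 15.0000 19.0000] v=[-4.0000 8.0000 -2.0000]
Step 6: x=[8.0000 13.0000 20.0000] v=[6.0000 -4.0000 2.0000]
Max displacement = 3.0000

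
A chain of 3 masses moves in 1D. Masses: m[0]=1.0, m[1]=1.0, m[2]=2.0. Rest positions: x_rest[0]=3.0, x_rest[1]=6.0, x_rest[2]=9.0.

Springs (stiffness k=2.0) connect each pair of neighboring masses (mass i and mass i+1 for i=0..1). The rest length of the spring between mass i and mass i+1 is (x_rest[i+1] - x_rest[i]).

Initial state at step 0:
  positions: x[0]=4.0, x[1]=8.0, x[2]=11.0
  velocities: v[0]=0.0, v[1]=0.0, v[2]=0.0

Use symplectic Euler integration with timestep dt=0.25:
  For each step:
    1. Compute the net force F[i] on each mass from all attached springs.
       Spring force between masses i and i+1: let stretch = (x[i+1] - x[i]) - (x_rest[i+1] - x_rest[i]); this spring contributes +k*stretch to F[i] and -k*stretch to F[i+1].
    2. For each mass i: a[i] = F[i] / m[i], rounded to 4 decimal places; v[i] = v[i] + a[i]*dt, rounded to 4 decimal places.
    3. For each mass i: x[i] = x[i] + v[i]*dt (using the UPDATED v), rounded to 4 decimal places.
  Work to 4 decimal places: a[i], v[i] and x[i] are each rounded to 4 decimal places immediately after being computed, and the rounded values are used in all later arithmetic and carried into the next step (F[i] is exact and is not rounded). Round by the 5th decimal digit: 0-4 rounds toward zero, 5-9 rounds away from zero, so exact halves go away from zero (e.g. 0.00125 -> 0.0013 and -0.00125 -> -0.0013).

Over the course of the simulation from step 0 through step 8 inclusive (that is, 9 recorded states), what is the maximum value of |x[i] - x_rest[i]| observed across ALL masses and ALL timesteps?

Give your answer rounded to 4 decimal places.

Answer: 2.1397

Derivation:
Step 0: x=[4.0000 8.0000 11.0000] v=[0.0000 0.0000 0.0000]
Step 1: x=[4.1250 7.8750 11.0000] v=[0.5000 -0.5000 0.0000]
Step 2: x=[4.3438 7.6719 10.9922] v=[0.8750 -0.8125 -0.0313]
Step 3: x=[4.6036 7.4678 10.9644] v=[1.0391 -0.8164 -0.1114]
Step 4: x=[4.8464 7.3428 10.9055] v=[0.9712 -0.5002 -0.2356]
Step 5: x=[5.0263 7.3511 10.8114] v=[0.7194 0.0330 -0.3763]
Step 6: x=[5.1218 7.5013 10.6886] v=[0.3818 0.6008 -0.4914]
Step 7: x=[5.1397 7.7525 10.5541] v=[0.0716 1.0047 -0.5382]
Step 8: x=[5.1092 8.0273 10.4320] v=[-0.1220 1.0991 -0.4886]
Max displacement = 2.1397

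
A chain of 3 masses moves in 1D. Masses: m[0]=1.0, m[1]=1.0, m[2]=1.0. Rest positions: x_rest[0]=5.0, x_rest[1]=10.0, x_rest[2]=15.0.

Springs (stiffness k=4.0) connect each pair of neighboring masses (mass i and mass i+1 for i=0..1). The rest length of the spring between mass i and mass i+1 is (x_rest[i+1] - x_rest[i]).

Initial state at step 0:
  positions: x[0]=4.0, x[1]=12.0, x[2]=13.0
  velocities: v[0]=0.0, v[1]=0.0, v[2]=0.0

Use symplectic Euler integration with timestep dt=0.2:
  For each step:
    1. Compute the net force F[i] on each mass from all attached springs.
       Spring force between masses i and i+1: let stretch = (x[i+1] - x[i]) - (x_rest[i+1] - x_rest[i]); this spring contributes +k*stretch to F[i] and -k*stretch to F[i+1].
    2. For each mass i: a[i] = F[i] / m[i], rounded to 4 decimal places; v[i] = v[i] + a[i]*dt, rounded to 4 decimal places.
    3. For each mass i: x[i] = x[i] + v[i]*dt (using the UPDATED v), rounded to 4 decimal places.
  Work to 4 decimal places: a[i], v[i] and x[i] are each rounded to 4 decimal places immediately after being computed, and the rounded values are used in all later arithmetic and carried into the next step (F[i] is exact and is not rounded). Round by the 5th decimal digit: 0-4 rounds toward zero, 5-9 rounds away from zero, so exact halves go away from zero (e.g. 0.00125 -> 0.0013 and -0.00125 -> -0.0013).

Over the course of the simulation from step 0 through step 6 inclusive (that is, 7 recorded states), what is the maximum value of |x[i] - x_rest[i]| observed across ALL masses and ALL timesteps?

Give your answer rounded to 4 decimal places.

Step 0: x=[4.0000 12.0000 13.0000] v=[0.0000 0.0000 0.0000]
Step 1: x=[4.4800 10.8800 13.6400] v=[2.4000 -5.6000 3.2000]
Step 2: x=[5.1840 9.1776 14.6384] v=[3.5200 -8.5120 4.9920]
Step 3: x=[5.7270 7.7100 15.5631] v=[2.7149 -7.3382 4.6234]
Step 4: x=[5.7873 7.1816 16.0313] v=[0.3013 -2.6421 2.3409]
Step 5: x=[5.2706 7.8460 15.8835] v=[-2.5833 3.3222 -0.7389]
Step 6: x=[4.3660 9.3844 15.2497] v=[-4.5230 7.6919 -3.1689]
Max displacement = 2.8184

Answer: 2.8184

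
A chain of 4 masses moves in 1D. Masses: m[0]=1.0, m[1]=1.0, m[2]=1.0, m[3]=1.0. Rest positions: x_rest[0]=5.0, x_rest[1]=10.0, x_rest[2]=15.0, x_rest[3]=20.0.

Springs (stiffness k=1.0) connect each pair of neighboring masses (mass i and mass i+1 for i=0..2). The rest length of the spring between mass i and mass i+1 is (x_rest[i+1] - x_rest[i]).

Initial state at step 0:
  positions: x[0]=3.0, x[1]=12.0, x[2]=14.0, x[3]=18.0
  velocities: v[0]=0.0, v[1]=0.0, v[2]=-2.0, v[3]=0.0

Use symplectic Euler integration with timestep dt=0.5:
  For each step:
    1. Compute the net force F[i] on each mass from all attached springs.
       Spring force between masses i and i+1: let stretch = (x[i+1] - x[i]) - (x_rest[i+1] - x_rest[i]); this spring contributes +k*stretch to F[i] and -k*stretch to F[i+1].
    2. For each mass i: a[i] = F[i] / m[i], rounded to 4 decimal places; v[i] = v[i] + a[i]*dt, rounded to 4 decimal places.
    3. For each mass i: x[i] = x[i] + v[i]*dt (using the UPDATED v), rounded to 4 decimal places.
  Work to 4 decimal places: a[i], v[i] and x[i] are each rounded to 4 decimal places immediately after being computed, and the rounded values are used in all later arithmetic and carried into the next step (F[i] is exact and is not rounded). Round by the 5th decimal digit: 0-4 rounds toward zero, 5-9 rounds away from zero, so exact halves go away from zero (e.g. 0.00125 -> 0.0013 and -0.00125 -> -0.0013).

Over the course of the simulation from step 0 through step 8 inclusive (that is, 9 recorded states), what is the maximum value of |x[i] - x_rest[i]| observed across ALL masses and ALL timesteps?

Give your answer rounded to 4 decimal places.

Step 0: x=[3.0000 12.0000 14.0000 18.0000] v=[0.0000 0.0000 -2.0000 0.0000]
Step 1: x=[4.0000 10.2500 13.5000 18.2500] v=[2.0000 -3.5000 -1.0000 0.5000]
Step 2: x=[5.3125 7.7500 13.3750 18.5625] v=[2.6250 -5.0000 -0.2500 0.6250]
Step 3: x=[5.9844 6.0469 13.1406 18.8282] v=[1.3438 -3.4063 -0.4688 0.5313]
Step 4: x=[5.4219 6.1016 12.5547 18.9220] v=[-1.1250 0.1093 -1.1719 0.1875]
Step 5: x=[3.7793 7.5996 11.9473 18.6739] v=[-3.2852 2.9960 -1.2148 -0.4962]
Step 6: x=[1.8418 9.2295 11.9346 17.9942] v=[-3.8751 3.2597 -0.0254 -1.3595]
Step 7: x=[0.5012 9.6887 12.7606 17.0496] v=[-2.6813 0.9184 1.6519 -1.8893]
Step 8: x=[0.2074 8.6190 13.8909 16.2827] v=[-0.5876 -2.1394 2.2605 -1.5338]
Max displacement = 4.7926

Answer: 4.7926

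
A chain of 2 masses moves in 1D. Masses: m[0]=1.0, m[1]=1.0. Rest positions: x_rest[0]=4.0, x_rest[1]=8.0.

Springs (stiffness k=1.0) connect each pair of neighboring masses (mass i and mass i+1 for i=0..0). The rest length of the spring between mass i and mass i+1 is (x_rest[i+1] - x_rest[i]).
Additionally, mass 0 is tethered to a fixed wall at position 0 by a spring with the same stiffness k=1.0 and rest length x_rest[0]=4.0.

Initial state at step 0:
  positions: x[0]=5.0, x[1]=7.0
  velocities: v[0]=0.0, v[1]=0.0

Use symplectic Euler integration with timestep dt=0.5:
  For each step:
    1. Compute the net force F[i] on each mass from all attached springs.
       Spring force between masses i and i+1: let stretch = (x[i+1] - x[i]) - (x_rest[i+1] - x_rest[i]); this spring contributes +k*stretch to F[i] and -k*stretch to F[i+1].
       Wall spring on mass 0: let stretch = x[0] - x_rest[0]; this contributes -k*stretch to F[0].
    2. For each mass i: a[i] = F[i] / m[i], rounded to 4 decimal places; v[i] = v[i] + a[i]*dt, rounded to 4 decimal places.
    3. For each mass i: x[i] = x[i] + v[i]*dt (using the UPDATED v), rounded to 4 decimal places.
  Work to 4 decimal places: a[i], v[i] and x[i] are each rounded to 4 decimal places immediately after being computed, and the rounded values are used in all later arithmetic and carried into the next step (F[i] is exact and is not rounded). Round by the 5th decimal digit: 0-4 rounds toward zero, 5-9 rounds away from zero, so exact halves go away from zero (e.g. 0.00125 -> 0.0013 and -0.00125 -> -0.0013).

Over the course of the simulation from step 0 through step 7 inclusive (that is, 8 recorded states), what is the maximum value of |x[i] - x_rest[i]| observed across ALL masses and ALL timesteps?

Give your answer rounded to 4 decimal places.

Step 0: x=[5.0000 7.0000] v=[0.0000 0.0000]
Step 1: x=[4.2500 7.5000] v=[-1.5000 1.0000]
Step 2: x=[3.2500 8.1875] v=[-2.0000 1.3750]
Step 3: x=[2.6719 8.6407] v=[-1.1563 0.9063]
Step 4: x=[2.9180 8.6017] v=[0.4922 -0.0781]
Step 5: x=[3.8556 8.1417] v=[1.8751 -0.9200]
Step 6: x=[4.9008 7.6102] v=[2.0904 -1.0631]
Step 7: x=[5.3982 7.4013] v=[0.9947 -0.4178]
Max displacement = 1.3982

Answer: 1.3982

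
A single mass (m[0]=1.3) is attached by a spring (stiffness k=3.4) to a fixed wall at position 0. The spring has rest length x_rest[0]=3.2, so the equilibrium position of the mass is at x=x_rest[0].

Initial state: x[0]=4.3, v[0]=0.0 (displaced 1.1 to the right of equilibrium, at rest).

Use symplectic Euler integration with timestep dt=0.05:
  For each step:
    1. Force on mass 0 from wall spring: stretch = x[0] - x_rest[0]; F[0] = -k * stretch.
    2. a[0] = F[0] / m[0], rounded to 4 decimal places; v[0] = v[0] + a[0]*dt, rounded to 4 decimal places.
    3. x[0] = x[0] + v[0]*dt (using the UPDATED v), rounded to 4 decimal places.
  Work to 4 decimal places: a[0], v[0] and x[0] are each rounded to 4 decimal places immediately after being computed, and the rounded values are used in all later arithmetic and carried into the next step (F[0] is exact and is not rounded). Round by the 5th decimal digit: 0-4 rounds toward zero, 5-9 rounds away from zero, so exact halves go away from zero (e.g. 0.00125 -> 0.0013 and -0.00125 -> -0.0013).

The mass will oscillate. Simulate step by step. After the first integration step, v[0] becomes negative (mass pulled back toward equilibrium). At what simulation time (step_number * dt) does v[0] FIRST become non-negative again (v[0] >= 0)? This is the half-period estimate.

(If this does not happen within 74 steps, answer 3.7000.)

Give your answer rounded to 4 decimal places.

Answer: 1.9500

Derivation:
Step 0: x=[4.3000] v=[0.0000]
Step 1: x=[4.2928] v=[-0.1438]
Step 2: x=[4.2785] v=[-0.2867]
Step 3: x=[4.2571] v=[-0.4277]
Step 4: x=[4.2288] v=[-0.5659]
Step 5: x=[4.1938] v=[-0.7004]
Step 6: x=[4.1523] v=[-0.8304]
Step 7: x=[4.1046] v=[-0.9549]
Step 8: x=[4.0509] v=[-1.0732]
Step 9: x=[3.9917] v=[-1.1845]
Step 10: x=[3.9273] v=[-1.2880]
Step 11: x=[3.8581] v=[-1.3831]
Step 12: x=[3.7846] v=[-1.4692]
Step 13: x=[3.7073] v=[-1.5457]
Step 14: x=[3.6267] v=[-1.6120]
Step 15: x=[3.5433] v=[-1.6678]
Step 16: x=[3.4577] v=[-1.7127]
Step 17: x=[3.3704] v=[-1.7464]
Step 18: x=[3.2820] v=[-1.7687]
Step 19: x=[3.1930] v=[-1.7794]
Step 20: x=[3.1041] v=[-1.7785]
Step 21: x=[3.0158] v=[-1.7660]
Step 22: x=[2.9287] v=[-1.7419]
Step 23: x=[2.8434] v=[-1.7064]
Step 24: x=[2.7604] v=[-1.6598]
Step 25: x=[2.6803] v=[-1.6023]
Step 26: x=[2.6036] v=[-1.5343]
Step 27: x=[2.5308] v=[-1.4563]
Step 28: x=[2.4624] v=[-1.3688]
Step 29: x=[2.3988] v=[-1.2723]
Step 30: x=[2.3404] v=[-1.1675]
Step 31: x=[2.2876] v=[-1.0551]
Step 32: x=[2.2408] v=[-0.9358]
Step 33: x=[2.2003] v=[-0.8104]
Step 34: x=[2.1663] v=[-0.6797]
Step 35: x=[2.1391] v=[-0.5445]
Step 36: x=[2.1188] v=[-0.4058]
Step 37: x=[2.1056] v=[-0.2644]
Step 38: x=[2.0995] v=[-0.1213]
Step 39: x=[2.1006] v=[0.0226]
First v>=0 after going negative at step 39, time=1.9500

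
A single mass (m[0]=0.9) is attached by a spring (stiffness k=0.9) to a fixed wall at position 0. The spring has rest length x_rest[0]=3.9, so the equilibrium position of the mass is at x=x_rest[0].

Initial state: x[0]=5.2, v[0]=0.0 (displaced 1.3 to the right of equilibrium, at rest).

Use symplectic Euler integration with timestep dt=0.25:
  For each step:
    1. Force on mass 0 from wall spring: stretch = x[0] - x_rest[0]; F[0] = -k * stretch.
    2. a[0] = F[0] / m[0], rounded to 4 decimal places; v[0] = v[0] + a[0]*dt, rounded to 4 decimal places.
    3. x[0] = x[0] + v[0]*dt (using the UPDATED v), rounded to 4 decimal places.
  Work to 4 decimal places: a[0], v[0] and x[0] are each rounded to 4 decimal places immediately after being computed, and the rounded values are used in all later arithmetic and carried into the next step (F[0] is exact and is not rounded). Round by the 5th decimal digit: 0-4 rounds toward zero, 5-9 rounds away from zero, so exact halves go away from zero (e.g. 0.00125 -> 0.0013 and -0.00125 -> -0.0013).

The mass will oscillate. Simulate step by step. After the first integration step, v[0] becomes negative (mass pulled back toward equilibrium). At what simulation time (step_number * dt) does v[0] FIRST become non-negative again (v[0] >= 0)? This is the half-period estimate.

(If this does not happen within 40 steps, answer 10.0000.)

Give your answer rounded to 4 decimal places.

Step 0: x=[5.2000] v=[0.0000]
Step 1: x=[5.1188] v=[-0.3250]
Step 2: x=[4.9614] v=[-0.6297]
Step 3: x=[4.7376] v=[-0.8951]
Step 4: x=[4.4615] v=[-1.1045]
Step 5: x=[4.1503] v=[-1.2449]
Step 6: x=[3.8234] v=[-1.3075]
Step 7: x=[3.5013] v=[-1.2884]
Step 8: x=[3.2041] v=[-1.1887]
Step 9: x=[2.9504] v=[-1.0147]
Step 10: x=[2.7561] v=[-0.7773]
Step 11: x=[2.6333] v=[-0.4913]
Step 12: x=[2.5897] v=[-0.1746]
Step 13: x=[2.6280] v=[0.1530]
First v>=0 after going negative at step 13, time=3.2500

Answer: 3.2500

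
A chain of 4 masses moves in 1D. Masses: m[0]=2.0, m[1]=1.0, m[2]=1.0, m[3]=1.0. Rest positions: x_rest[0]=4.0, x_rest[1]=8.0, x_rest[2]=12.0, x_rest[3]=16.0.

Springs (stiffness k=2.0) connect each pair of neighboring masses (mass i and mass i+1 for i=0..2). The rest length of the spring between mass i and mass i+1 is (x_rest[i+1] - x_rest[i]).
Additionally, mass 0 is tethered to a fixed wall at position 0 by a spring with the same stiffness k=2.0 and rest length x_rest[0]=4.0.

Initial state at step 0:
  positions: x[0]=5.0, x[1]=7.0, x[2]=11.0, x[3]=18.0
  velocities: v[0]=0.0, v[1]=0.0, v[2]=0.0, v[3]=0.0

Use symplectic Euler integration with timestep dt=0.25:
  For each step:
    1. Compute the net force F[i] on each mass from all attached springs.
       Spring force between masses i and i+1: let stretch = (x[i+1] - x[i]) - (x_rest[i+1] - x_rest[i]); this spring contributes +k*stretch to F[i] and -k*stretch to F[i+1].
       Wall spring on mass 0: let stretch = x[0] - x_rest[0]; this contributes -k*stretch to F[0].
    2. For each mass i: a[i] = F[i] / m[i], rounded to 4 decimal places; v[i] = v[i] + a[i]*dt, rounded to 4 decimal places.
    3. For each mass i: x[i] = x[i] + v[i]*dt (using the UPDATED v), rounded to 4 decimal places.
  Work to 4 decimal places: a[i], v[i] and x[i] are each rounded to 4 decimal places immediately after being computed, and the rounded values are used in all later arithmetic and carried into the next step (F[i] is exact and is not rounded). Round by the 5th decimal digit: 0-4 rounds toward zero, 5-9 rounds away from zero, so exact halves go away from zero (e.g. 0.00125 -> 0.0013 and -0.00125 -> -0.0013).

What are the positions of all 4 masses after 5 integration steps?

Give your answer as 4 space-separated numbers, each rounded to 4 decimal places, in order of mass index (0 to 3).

Step 0: x=[5.0000 7.0000 11.0000 18.0000] v=[0.0000 0.0000 0.0000 0.0000]
Step 1: x=[4.8125 7.2500 11.3750 17.6250] v=[-0.7500 1.0000 1.5000 -1.5000]
Step 2: x=[4.4766 7.7110 12.0156 16.9688] v=[-1.3438 1.8438 2.5625 -2.6250]
Step 3: x=[4.0630 8.3057 12.7373 16.1934] v=[-1.6544 2.3789 2.8868 -3.1016]
Step 4: x=[3.6606 8.9241 13.3371 15.4860] v=[-1.6095 2.4734 2.3991 -2.8297]
Step 5: x=[3.3584 9.4362 13.6539 15.0100] v=[-1.2088 2.0482 1.2671 -1.9042]

Answer: 3.3584 9.4362 13.6539 15.0100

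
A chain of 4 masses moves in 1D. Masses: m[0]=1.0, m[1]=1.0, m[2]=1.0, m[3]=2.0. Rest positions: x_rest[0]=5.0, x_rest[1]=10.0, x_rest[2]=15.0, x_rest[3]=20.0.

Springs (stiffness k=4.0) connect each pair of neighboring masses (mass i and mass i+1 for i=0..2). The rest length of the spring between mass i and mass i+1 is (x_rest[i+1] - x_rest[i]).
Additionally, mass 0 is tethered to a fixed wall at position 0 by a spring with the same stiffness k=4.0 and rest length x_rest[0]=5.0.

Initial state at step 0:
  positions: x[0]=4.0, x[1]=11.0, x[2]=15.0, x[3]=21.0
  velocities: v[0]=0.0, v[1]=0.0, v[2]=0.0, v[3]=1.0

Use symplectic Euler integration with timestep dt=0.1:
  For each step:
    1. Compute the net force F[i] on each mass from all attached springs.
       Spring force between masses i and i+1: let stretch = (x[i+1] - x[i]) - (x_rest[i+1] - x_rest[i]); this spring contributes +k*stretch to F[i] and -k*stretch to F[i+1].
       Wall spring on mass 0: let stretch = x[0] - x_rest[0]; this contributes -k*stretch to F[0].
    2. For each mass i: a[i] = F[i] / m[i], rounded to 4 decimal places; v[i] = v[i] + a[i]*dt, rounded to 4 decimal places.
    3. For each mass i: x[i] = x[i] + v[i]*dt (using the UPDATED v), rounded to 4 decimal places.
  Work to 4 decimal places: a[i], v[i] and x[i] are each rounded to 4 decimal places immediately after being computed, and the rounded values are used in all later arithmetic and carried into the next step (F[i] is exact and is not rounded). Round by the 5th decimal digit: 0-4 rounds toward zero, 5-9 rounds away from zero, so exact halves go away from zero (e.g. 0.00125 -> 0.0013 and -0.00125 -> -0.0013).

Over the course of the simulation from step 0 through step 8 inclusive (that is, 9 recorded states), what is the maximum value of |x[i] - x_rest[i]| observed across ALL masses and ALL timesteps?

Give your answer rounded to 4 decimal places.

Answer: 1.3004

Derivation:
Step 0: x=[4.0000 11.0000 15.0000 21.0000] v=[0.0000 0.0000 0.0000 1.0000]
Step 1: x=[4.1200 10.8800 15.0800 21.0800] v=[1.2000 -1.2000 0.8000 0.8000]
Step 2: x=[4.3456 10.6576 15.2320 21.1400] v=[2.2560 -2.2240 1.5200 0.6000]
Step 3: x=[4.6499 10.3657 15.4373 21.1818] v=[3.0426 -2.9190 2.0534 0.4184]
Step 4: x=[4.9968 10.0480 15.6696 21.2088] v=[3.4690 -3.1767 2.3226 0.2695]
Step 5: x=[5.3459 9.7532 15.8986 21.2250] v=[3.4908 -2.9485 2.2896 0.1617]
Step 6: x=[5.6574 9.5279 16.0948 21.2346] v=[3.1154 -2.2533 1.9620 0.0964]
Step 7: x=[5.8975 9.4104 16.2339 21.2414] v=[2.4006 -1.1747 1.3912 0.0684]
Step 8: x=[6.0422 9.4254 16.3004 21.2481] v=[1.4468 0.1495 0.6648 0.0669]
Max displacement = 1.3004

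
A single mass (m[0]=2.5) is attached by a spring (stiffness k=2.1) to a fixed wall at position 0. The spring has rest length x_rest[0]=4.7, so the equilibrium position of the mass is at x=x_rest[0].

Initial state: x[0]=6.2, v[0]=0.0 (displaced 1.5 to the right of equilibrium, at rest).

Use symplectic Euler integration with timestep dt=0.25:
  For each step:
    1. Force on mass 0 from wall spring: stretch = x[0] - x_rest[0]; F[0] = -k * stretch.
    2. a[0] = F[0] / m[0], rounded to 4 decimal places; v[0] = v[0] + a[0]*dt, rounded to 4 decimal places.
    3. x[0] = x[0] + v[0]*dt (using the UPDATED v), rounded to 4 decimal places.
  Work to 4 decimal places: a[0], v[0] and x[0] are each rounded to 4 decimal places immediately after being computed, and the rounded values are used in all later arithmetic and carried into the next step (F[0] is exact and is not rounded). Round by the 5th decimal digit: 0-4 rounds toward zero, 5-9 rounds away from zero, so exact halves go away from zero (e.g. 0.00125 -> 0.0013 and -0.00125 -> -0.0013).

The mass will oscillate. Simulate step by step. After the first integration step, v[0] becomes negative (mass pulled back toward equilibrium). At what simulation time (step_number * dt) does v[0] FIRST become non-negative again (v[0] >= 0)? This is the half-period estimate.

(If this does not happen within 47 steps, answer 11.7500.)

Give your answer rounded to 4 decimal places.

Step 0: x=[6.2000] v=[0.0000]
Step 1: x=[6.1213] v=[-0.3150]
Step 2: x=[5.9679] v=[-0.6135]
Step 3: x=[5.7480] v=[-0.8798]
Step 4: x=[5.4730] v=[-1.0999]
Step 5: x=[5.1575] v=[-1.2622]
Step 6: x=[4.8179] v=[-1.3583]
Step 7: x=[4.4721] v=[-1.3831]
Step 8: x=[4.1383] v=[-1.3353]
Step 9: x=[3.8340] v=[-1.2174]
Step 10: x=[3.5751] v=[-1.0356]
Step 11: x=[3.3753] v=[-0.7994]
Step 12: x=[3.2450] v=[-0.5212]
Step 13: x=[3.1911] v=[-0.2157]
Step 14: x=[3.2164] v=[0.1012]
First v>=0 after going negative at step 14, time=3.5000

Answer: 3.5000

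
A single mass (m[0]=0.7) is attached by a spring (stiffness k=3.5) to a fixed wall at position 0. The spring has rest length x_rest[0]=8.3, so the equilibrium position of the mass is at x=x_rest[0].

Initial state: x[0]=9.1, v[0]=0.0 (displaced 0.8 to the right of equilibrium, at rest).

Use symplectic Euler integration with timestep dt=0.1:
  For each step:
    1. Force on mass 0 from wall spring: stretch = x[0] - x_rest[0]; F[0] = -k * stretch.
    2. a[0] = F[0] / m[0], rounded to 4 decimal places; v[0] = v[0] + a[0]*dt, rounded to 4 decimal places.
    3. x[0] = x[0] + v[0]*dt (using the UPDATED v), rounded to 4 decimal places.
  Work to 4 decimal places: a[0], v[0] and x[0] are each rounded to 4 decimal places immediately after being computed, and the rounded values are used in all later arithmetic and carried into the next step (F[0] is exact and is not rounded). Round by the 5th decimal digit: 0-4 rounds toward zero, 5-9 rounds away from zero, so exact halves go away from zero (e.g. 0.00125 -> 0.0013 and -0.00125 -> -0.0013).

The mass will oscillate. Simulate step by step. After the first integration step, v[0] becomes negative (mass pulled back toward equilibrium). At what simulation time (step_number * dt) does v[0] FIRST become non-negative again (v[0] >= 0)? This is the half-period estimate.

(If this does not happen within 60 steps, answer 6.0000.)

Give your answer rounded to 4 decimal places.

Step 0: x=[9.1000] v=[0.0000]
Step 1: x=[9.0600] v=[-0.4000]
Step 2: x=[8.9820] v=[-0.7800]
Step 3: x=[8.8699] v=[-1.1210]
Step 4: x=[8.7293] v=[-1.4060]
Step 5: x=[8.5672] v=[-1.6207]
Step 6: x=[8.3918] v=[-1.7543]
Step 7: x=[8.2118] v=[-1.8002]
Step 8: x=[8.0362] v=[-1.7561]
Step 9: x=[7.8738] v=[-1.6242]
Step 10: x=[7.7327] v=[-1.4111]
Step 11: x=[7.6200] v=[-1.1275]
Step 12: x=[7.5413] v=[-0.7875]
Step 13: x=[7.5005] v=[-0.4082]
Step 14: x=[7.4997] v=[-0.0085]
Step 15: x=[7.5389] v=[0.3917]
First v>=0 after going negative at step 15, time=1.5000

Answer: 1.5000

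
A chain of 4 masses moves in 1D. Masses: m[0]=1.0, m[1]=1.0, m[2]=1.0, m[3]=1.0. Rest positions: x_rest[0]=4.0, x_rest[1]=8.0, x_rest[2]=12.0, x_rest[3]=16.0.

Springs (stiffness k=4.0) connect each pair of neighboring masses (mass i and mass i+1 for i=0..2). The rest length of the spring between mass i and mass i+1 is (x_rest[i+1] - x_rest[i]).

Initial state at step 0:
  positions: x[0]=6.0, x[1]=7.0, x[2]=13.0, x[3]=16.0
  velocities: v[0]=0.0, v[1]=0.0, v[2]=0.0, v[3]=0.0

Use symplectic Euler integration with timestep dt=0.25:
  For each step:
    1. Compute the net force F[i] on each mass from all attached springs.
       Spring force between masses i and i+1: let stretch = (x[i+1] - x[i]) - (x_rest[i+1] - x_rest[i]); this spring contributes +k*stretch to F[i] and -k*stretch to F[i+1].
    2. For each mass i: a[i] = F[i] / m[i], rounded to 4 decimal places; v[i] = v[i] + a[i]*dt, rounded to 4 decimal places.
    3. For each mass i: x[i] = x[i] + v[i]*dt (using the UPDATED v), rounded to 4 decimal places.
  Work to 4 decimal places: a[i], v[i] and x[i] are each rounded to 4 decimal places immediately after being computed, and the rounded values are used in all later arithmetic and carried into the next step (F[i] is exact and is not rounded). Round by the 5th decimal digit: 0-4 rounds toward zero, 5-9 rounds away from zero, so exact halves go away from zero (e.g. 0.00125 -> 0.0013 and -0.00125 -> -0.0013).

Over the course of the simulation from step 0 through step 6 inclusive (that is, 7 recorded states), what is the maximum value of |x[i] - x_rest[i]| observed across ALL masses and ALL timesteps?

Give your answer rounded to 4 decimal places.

Answer: 2.3125

Derivation:
Step 0: x=[6.0000 7.0000 13.0000 16.0000] v=[0.0000 0.0000 0.0000 0.0000]
Step 1: x=[5.2500 8.2500 12.2500 16.2500] v=[-3.0000 5.0000 -3.0000 1.0000]
Step 2: x=[4.2500 9.7500 11.5000 16.5000] v=[-4.0000 6.0000 -3.0000 1.0000]
Step 3: x=[3.6250 10.3125 11.5625 16.5000] v=[-2.5000 2.2500 0.2500 0.0000]
Step 4: x=[3.6719 9.5156 12.5469 16.2656] v=[0.1875 -3.1875 3.9375 -0.9375]
Step 5: x=[4.1797 8.0156 13.7031 16.1016] v=[2.0312 -5.9999 4.6249 -0.6562]
Step 6: x=[4.6465 6.9785 14.0371 16.3379] v=[1.8671 -4.1483 1.3359 0.9453]
Max displacement = 2.3125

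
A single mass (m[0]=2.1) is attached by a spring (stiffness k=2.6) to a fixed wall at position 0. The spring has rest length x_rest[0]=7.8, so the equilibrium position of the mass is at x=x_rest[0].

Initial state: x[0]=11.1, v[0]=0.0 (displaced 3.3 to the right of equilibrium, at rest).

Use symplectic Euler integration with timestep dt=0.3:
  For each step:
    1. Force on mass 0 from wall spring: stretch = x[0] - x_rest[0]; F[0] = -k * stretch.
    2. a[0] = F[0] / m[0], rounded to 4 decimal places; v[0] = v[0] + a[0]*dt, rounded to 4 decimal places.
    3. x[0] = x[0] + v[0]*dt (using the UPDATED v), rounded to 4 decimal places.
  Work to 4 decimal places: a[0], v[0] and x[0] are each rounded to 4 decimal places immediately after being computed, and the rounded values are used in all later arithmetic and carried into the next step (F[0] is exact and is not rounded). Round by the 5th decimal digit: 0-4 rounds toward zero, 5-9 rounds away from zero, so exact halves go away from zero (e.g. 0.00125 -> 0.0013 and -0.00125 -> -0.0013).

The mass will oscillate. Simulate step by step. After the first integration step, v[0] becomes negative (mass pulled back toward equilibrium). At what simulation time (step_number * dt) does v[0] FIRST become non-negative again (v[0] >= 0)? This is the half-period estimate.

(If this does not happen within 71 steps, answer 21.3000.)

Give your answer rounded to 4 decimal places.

Answer: 3.0000

Derivation:
Step 0: x=[11.1000] v=[0.0000]
Step 1: x=[10.7323] v=[-1.2257]
Step 2: x=[10.0378] v=[-2.3149]
Step 3: x=[9.0940] v=[-3.1461]
Step 4: x=[8.0060] v=[-3.6267]
Step 5: x=[6.8950] v=[-3.7032]
Step 6: x=[5.8849] v=[-3.3671]
Step 7: x=[5.0882] v=[-2.6558]
Step 8: x=[4.5936] v=[-1.6486]
Step 9: x=[4.4563] v=[-0.4577]
Step 10: x=[4.6916] v=[0.7842]
First v>=0 after going negative at step 10, time=3.0000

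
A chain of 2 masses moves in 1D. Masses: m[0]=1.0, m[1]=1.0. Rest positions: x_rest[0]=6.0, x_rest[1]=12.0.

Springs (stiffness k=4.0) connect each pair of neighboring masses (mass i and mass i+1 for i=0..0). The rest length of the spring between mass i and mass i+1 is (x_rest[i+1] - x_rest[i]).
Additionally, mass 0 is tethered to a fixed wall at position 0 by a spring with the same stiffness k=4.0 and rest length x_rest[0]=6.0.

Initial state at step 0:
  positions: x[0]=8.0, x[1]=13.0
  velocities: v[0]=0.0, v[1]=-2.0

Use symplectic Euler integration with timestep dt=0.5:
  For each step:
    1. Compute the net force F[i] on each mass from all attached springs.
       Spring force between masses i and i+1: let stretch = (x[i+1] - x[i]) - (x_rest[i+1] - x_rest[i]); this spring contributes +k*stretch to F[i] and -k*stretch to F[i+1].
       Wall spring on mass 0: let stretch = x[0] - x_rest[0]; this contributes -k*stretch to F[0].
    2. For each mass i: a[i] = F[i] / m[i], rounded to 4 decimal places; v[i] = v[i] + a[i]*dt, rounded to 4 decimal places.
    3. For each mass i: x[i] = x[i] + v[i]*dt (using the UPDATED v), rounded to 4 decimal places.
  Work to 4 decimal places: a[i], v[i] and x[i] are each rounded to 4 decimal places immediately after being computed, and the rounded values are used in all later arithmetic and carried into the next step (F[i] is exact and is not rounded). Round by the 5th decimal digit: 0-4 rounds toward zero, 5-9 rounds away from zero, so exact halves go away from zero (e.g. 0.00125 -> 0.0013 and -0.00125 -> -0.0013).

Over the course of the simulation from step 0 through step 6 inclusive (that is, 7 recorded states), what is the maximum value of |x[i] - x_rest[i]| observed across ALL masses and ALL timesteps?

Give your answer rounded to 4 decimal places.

Step 0: x=[8.0000 13.0000] v=[0.0000 -2.0000]
Step 1: x=[5.0000 13.0000] v=[-6.0000 0.0000]
Step 2: x=[5.0000 11.0000] v=[0.0000 -4.0000]
Step 3: x=[6.0000 9.0000] v=[2.0000 -4.0000]
Step 4: x=[4.0000 10.0000] v=[-4.0000 2.0000]
Step 5: x=[4.0000 11.0000] v=[0.0000 2.0000]
Step 6: x=[7.0000 11.0000] v=[6.0000 0.0000]
Max displacement = 3.0000

Answer: 3.0000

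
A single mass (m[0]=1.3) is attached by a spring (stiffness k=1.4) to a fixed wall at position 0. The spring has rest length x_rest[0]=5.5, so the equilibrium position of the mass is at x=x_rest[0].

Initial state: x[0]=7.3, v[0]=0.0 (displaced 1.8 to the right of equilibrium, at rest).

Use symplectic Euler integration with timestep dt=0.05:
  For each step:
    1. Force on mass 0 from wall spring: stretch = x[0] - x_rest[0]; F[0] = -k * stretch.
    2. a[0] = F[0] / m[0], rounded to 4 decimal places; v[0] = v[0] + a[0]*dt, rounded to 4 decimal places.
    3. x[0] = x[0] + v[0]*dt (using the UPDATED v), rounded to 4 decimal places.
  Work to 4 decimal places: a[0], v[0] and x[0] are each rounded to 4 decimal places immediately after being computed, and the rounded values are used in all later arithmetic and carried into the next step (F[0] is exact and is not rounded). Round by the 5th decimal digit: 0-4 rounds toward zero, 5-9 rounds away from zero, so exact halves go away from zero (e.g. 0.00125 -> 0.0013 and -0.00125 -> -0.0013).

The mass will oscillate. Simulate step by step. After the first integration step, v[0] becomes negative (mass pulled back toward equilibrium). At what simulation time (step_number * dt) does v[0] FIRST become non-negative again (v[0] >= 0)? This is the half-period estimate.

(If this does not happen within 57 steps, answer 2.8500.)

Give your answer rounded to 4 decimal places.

Step 0: x=[7.3000] v=[0.0000]
Step 1: x=[7.2952] v=[-0.0969]
Step 2: x=[7.2855] v=[-0.1936]
Step 3: x=[7.2710] v=[-0.2897]
Step 4: x=[7.2517] v=[-0.3851]
Step 5: x=[7.2277] v=[-0.4794]
Step 6: x=[7.1991] v=[-0.5724]
Step 7: x=[7.1659] v=[-0.6639]
Step 8: x=[7.1282] v=[-0.7536]
Step 9: x=[7.0861] v=[-0.8413]
Step 10: x=[7.0398] v=[-0.9267]
Step 11: x=[6.9893] v=[-1.0096]
Step 12: x=[6.9348] v=[-1.0898]
Step 13: x=[6.8764] v=[-1.1671]
Step 14: x=[6.8143] v=[-1.2412]
Step 15: x=[6.7487] v=[-1.3120]
Step 16: x=[6.6797] v=[-1.3792]
Step 17: x=[6.6076] v=[-1.4427]
Step 18: x=[6.5325] v=[-1.5023]
Step 19: x=[6.4546] v=[-1.5579]
Step 20: x=[6.3741] v=[-1.6093]
Step 21: x=[6.2913] v=[-1.6564]
Step 22: x=[6.2064] v=[-1.6990]
Step 23: x=[6.1196] v=[-1.7370]
Step 24: x=[6.0311] v=[-1.7704]
Step 25: x=[5.9412] v=[-1.7990]
Step 26: x=[5.8501] v=[-1.8228]
Step 27: x=[5.7580] v=[-1.8417]
Step 28: x=[5.6652] v=[-1.8556]
Step 29: x=[5.5720] v=[-1.8645]
Step 30: x=[5.4786] v=[-1.8684]
Step 31: x=[5.3852] v=[-1.8673]
Step 32: x=[5.2921] v=[-1.8611]
Step 33: x=[5.1996] v=[-1.8499]
Step 34: x=[5.1079] v=[-1.8337]
Step 35: x=[5.0173] v=[-1.8126]
Step 36: x=[4.9280] v=[-1.7866]
Step 37: x=[4.8402] v=[-1.7558]
Step 38: x=[4.7542] v=[-1.7203]
Step 39: x=[4.6702] v=[-1.6801]
Step 40: x=[4.5884] v=[-1.6354]
Step 41: x=[4.5091] v=[-1.5863]
Step 42: x=[4.4325] v=[-1.5329]
Step 43: x=[4.3587] v=[-1.4754]
Step 44: x=[4.2880] v=[-1.4139]
Step 45: x=[4.2206] v=[-1.3486]
Step 46: x=[4.1566] v=[-1.2797]
Step 47: x=[4.0962] v=[-1.2074]
Step 48: x=[4.0396] v=[-1.1318]
Step 49: x=[3.9869] v=[-1.0532]
Step 50: x=[3.9383] v=[-0.9717]
Step 51: x=[3.8939] v=[-0.8876]
Step 52: x=[3.8538] v=[-0.8011]
Step 53: x=[3.8182] v=[-0.7125]
Step 54: x=[3.7871] v=[-0.6219]
Step 55: x=[3.7606] v=[-0.5297]
Step 56: x=[3.7388] v=[-0.4360]
Step 57: x=[3.7217] v=[-0.3412]
v[0] did not become non-negative within 57 steps; using fallback time=2.8500

Answer: 2.8500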